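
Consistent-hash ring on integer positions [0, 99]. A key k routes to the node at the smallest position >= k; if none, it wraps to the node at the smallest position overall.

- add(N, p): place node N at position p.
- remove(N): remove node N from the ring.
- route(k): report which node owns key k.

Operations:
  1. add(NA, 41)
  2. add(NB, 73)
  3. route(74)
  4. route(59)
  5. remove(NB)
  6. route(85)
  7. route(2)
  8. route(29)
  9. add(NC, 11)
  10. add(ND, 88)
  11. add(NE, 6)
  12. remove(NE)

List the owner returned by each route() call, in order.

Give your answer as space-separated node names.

Answer: NA NB NA NA NA

Derivation:
Op 1: add NA@41 -> ring=[41:NA]
Op 2: add NB@73 -> ring=[41:NA,73:NB]
Op 3: route key 74: none >= 74, wrap to smallest pos 41 -> NA
Op 4: route key 59: smallest pos >= 59 is 73 -> NB
Op 5: remove NB -> ring=[41:NA]
Op 6: route key 85: none >= 85, wrap to smallest pos 41 -> NA
Op 7: route key 2: smallest pos >= 2 is 41 -> NA
Op 8: route key 29: smallest pos >= 29 is 41 -> NA
Op 9: add NC@11 -> ring=[11:NC,41:NA]
Op 10: add ND@88 -> ring=[11:NC,41:NA,88:ND]
Op 11: add NE@6 -> ring=[6:NE,11:NC,41:NA,88:ND]
Op 12: remove NE -> ring=[11:NC,41:NA,88:ND]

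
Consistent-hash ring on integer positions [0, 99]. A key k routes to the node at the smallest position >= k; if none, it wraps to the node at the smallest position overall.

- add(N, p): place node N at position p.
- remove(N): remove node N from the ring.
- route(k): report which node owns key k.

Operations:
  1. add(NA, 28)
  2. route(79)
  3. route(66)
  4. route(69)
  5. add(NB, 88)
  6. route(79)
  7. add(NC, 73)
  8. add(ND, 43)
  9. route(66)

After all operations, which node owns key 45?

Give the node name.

Answer: NC

Derivation:
Op 1: add NA@28 -> ring=[28:NA]
Op 2: route key 79: none >= 79, wrap to smallest pos 28 -> NA
Op 3: route key 66: none >= 66, wrap to smallest pos 28 -> NA
Op 4: route key 69: none >= 69, wrap to smallest pos 28 -> NA
Op 5: add NB@88 -> ring=[28:NA,88:NB]
Op 6: route key 79: smallest pos >= 79 is 88 -> NB
Op 7: add NC@73 -> ring=[28:NA,73:NC,88:NB]
Op 8: add ND@43 -> ring=[28:NA,43:ND,73:NC,88:NB]
Op 9: route key 66: smallest pos >= 66 is 73 -> NC
Final route key 45: smallest pos >= 45 is 73 -> NC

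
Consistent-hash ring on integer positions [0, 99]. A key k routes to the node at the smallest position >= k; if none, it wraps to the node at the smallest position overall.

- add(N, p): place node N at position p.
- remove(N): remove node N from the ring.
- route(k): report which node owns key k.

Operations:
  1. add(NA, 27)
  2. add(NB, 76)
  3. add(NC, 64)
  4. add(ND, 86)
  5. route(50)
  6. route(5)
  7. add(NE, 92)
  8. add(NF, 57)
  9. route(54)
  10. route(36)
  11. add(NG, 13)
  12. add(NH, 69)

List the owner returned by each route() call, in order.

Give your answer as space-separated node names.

Answer: NC NA NF NF

Derivation:
Op 1: add NA@27 -> ring=[27:NA]
Op 2: add NB@76 -> ring=[27:NA,76:NB]
Op 3: add NC@64 -> ring=[27:NA,64:NC,76:NB]
Op 4: add ND@86 -> ring=[27:NA,64:NC,76:NB,86:ND]
Op 5: route key 50: smallest pos >= 50 is 64 -> NC
Op 6: route key 5: smallest pos >= 5 is 27 -> NA
Op 7: add NE@92 -> ring=[27:NA,64:NC,76:NB,86:ND,92:NE]
Op 8: add NF@57 -> ring=[27:NA,57:NF,64:NC,76:NB,86:ND,92:NE]
Op 9: route key 54: smallest pos >= 54 is 57 -> NF
Op 10: route key 36: smallest pos >= 36 is 57 -> NF
Op 11: add NG@13 -> ring=[13:NG,27:NA,57:NF,64:NC,76:NB,86:ND,92:NE]
Op 12: add NH@69 -> ring=[13:NG,27:NA,57:NF,64:NC,69:NH,76:NB,86:ND,92:NE]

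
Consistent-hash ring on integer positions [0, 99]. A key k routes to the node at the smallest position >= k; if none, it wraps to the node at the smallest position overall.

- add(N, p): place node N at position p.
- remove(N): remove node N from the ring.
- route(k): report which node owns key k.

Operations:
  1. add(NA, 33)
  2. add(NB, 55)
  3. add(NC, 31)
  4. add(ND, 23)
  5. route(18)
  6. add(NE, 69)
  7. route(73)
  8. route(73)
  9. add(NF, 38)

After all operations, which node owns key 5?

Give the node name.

Answer: ND

Derivation:
Op 1: add NA@33 -> ring=[33:NA]
Op 2: add NB@55 -> ring=[33:NA,55:NB]
Op 3: add NC@31 -> ring=[31:NC,33:NA,55:NB]
Op 4: add ND@23 -> ring=[23:ND,31:NC,33:NA,55:NB]
Op 5: route key 18: smallest pos >= 18 is 23 -> ND
Op 6: add NE@69 -> ring=[23:ND,31:NC,33:NA,55:NB,69:NE]
Op 7: route key 73: none >= 73, wrap to smallest pos 23 -> ND
Op 8: route key 73: none >= 73, wrap to smallest pos 23 -> ND
Op 9: add NF@38 -> ring=[23:ND,31:NC,33:NA,38:NF,55:NB,69:NE]
Final route key 5: smallest pos >= 5 is 23 -> ND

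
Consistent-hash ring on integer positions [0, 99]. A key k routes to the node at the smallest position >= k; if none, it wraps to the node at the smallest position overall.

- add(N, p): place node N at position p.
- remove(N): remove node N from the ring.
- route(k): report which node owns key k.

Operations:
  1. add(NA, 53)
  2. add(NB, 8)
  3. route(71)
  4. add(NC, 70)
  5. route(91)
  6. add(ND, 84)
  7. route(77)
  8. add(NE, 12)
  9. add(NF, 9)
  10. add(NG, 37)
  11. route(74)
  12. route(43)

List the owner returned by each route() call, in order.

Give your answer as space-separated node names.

Answer: NB NB ND ND NA

Derivation:
Op 1: add NA@53 -> ring=[53:NA]
Op 2: add NB@8 -> ring=[8:NB,53:NA]
Op 3: route key 71: none >= 71, wrap to smallest pos 8 -> NB
Op 4: add NC@70 -> ring=[8:NB,53:NA,70:NC]
Op 5: route key 91: none >= 91, wrap to smallest pos 8 -> NB
Op 6: add ND@84 -> ring=[8:NB,53:NA,70:NC,84:ND]
Op 7: route key 77: smallest pos >= 77 is 84 -> ND
Op 8: add NE@12 -> ring=[8:NB,12:NE,53:NA,70:NC,84:ND]
Op 9: add NF@9 -> ring=[8:NB,9:NF,12:NE,53:NA,70:NC,84:ND]
Op 10: add NG@37 -> ring=[8:NB,9:NF,12:NE,37:NG,53:NA,70:NC,84:ND]
Op 11: route key 74: smallest pos >= 74 is 84 -> ND
Op 12: route key 43: smallest pos >= 43 is 53 -> NA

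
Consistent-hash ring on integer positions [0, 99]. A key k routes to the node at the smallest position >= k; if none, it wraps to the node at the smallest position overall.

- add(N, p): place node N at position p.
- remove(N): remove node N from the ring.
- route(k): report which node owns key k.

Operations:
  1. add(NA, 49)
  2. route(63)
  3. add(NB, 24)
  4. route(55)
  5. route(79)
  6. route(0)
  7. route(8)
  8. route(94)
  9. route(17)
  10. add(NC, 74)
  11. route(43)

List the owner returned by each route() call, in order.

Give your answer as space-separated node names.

Answer: NA NB NB NB NB NB NB NA

Derivation:
Op 1: add NA@49 -> ring=[49:NA]
Op 2: route key 63: none >= 63, wrap to smallest pos 49 -> NA
Op 3: add NB@24 -> ring=[24:NB,49:NA]
Op 4: route key 55: none >= 55, wrap to smallest pos 24 -> NB
Op 5: route key 79: none >= 79, wrap to smallest pos 24 -> NB
Op 6: route key 0: smallest pos >= 0 is 24 -> NB
Op 7: route key 8: smallest pos >= 8 is 24 -> NB
Op 8: route key 94: none >= 94, wrap to smallest pos 24 -> NB
Op 9: route key 17: smallest pos >= 17 is 24 -> NB
Op 10: add NC@74 -> ring=[24:NB,49:NA,74:NC]
Op 11: route key 43: smallest pos >= 43 is 49 -> NA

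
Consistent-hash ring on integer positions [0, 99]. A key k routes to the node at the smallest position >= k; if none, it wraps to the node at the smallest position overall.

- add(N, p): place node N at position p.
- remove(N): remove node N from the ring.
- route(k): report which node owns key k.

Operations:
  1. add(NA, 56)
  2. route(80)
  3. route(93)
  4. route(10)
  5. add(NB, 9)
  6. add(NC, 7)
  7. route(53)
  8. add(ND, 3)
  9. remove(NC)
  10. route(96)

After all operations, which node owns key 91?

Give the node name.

Op 1: add NA@56 -> ring=[56:NA]
Op 2: route key 80: none >= 80, wrap to smallest pos 56 -> NA
Op 3: route key 93: none >= 93, wrap to smallest pos 56 -> NA
Op 4: route key 10: smallest pos >= 10 is 56 -> NA
Op 5: add NB@9 -> ring=[9:NB,56:NA]
Op 6: add NC@7 -> ring=[7:NC,9:NB,56:NA]
Op 7: route key 53: smallest pos >= 53 is 56 -> NA
Op 8: add ND@3 -> ring=[3:ND,7:NC,9:NB,56:NA]
Op 9: remove NC -> ring=[3:ND,9:NB,56:NA]
Op 10: route key 96: none >= 96, wrap to smallest pos 3 -> ND
Final route key 91: none >= 91, wrap to smallest pos 3 -> ND

Answer: ND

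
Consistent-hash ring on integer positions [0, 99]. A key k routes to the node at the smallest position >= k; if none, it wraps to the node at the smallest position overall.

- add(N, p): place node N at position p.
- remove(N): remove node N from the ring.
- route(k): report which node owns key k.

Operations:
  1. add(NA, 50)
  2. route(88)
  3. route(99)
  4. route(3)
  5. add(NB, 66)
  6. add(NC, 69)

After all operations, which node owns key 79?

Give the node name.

Answer: NA

Derivation:
Op 1: add NA@50 -> ring=[50:NA]
Op 2: route key 88: none >= 88, wrap to smallest pos 50 -> NA
Op 3: route key 99: none >= 99, wrap to smallest pos 50 -> NA
Op 4: route key 3: smallest pos >= 3 is 50 -> NA
Op 5: add NB@66 -> ring=[50:NA,66:NB]
Op 6: add NC@69 -> ring=[50:NA,66:NB,69:NC]
Final route key 79: none >= 79, wrap to smallest pos 50 -> NA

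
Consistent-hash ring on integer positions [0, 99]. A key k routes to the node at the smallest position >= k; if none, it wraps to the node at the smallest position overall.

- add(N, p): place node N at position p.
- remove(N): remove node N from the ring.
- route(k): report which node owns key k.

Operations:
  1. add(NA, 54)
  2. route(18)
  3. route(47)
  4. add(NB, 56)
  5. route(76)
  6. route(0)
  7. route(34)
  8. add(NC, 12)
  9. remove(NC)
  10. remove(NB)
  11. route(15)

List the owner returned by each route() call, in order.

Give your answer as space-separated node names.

Answer: NA NA NA NA NA NA

Derivation:
Op 1: add NA@54 -> ring=[54:NA]
Op 2: route key 18: smallest pos >= 18 is 54 -> NA
Op 3: route key 47: smallest pos >= 47 is 54 -> NA
Op 4: add NB@56 -> ring=[54:NA,56:NB]
Op 5: route key 76: none >= 76, wrap to smallest pos 54 -> NA
Op 6: route key 0: smallest pos >= 0 is 54 -> NA
Op 7: route key 34: smallest pos >= 34 is 54 -> NA
Op 8: add NC@12 -> ring=[12:NC,54:NA,56:NB]
Op 9: remove NC -> ring=[54:NA,56:NB]
Op 10: remove NB -> ring=[54:NA]
Op 11: route key 15: smallest pos >= 15 is 54 -> NA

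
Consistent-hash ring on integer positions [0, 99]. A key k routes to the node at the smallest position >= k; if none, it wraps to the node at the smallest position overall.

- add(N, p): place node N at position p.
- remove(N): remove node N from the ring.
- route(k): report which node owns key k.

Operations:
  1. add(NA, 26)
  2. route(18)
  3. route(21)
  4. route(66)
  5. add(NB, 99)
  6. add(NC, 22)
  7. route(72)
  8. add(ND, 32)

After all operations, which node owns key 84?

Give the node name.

Op 1: add NA@26 -> ring=[26:NA]
Op 2: route key 18: smallest pos >= 18 is 26 -> NA
Op 3: route key 21: smallest pos >= 21 is 26 -> NA
Op 4: route key 66: none >= 66, wrap to smallest pos 26 -> NA
Op 5: add NB@99 -> ring=[26:NA,99:NB]
Op 6: add NC@22 -> ring=[22:NC,26:NA,99:NB]
Op 7: route key 72: smallest pos >= 72 is 99 -> NB
Op 8: add ND@32 -> ring=[22:NC,26:NA,32:ND,99:NB]
Final route key 84: smallest pos >= 84 is 99 -> NB

Answer: NB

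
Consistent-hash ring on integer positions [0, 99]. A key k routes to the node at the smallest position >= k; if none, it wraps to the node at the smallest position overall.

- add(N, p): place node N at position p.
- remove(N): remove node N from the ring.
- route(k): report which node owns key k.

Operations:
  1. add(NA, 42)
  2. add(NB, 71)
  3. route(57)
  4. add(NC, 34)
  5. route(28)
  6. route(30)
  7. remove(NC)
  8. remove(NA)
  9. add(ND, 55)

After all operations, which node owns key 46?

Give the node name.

Op 1: add NA@42 -> ring=[42:NA]
Op 2: add NB@71 -> ring=[42:NA,71:NB]
Op 3: route key 57: smallest pos >= 57 is 71 -> NB
Op 4: add NC@34 -> ring=[34:NC,42:NA,71:NB]
Op 5: route key 28: smallest pos >= 28 is 34 -> NC
Op 6: route key 30: smallest pos >= 30 is 34 -> NC
Op 7: remove NC -> ring=[42:NA,71:NB]
Op 8: remove NA -> ring=[71:NB]
Op 9: add ND@55 -> ring=[55:ND,71:NB]
Final route key 46: smallest pos >= 46 is 55 -> ND

Answer: ND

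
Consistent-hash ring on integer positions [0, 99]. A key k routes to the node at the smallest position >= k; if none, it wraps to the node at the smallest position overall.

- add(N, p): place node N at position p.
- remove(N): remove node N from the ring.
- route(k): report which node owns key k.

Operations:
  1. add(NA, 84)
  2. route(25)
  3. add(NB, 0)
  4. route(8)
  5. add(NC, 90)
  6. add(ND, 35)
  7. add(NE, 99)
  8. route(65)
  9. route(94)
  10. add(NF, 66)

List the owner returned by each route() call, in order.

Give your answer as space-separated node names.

Answer: NA NA NA NE

Derivation:
Op 1: add NA@84 -> ring=[84:NA]
Op 2: route key 25: smallest pos >= 25 is 84 -> NA
Op 3: add NB@0 -> ring=[0:NB,84:NA]
Op 4: route key 8: smallest pos >= 8 is 84 -> NA
Op 5: add NC@90 -> ring=[0:NB,84:NA,90:NC]
Op 6: add ND@35 -> ring=[0:NB,35:ND,84:NA,90:NC]
Op 7: add NE@99 -> ring=[0:NB,35:ND,84:NA,90:NC,99:NE]
Op 8: route key 65: smallest pos >= 65 is 84 -> NA
Op 9: route key 94: smallest pos >= 94 is 99 -> NE
Op 10: add NF@66 -> ring=[0:NB,35:ND,66:NF,84:NA,90:NC,99:NE]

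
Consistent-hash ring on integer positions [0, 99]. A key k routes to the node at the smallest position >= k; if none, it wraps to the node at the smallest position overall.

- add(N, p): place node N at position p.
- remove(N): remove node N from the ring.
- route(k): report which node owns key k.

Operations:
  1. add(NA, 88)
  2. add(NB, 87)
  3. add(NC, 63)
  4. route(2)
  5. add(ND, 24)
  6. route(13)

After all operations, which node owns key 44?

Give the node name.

Answer: NC

Derivation:
Op 1: add NA@88 -> ring=[88:NA]
Op 2: add NB@87 -> ring=[87:NB,88:NA]
Op 3: add NC@63 -> ring=[63:NC,87:NB,88:NA]
Op 4: route key 2: smallest pos >= 2 is 63 -> NC
Op 5: add ND@24 -> ring=[24:ND,63:NC,87:NB,88:NA]
Op 6: route key 13: smallest pos >= 13 is 24 -> ND
Final route key 44: smallest pos >= 44 is 63 -> NC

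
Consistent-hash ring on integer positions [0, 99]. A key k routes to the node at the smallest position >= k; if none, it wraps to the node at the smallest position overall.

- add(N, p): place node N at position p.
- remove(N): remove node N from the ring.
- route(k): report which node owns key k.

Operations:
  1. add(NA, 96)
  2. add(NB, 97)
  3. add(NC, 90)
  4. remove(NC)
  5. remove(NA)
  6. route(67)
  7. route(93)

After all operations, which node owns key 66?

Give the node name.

Op 1: add NA@96 -> ring=[96:NA]
Op 2: add NB@97 -> ring=[96:NA,97:NB]
Op 3: add NC@90 -> ring=[90:NC,96:NA,97:NB]
Op 4: remove NC -> ring=[96:NA,97:NB]
Op 5: remove NA -> ring=[97:NB]
Op 6: route key 67: smallest pos >= 67 is 97 -> NB
Op 7: route key 93: smallest pos >= 93 is 97 -> NB
Final route key 66: smallest pos >= 66 is 97 -> NB

Answer: NB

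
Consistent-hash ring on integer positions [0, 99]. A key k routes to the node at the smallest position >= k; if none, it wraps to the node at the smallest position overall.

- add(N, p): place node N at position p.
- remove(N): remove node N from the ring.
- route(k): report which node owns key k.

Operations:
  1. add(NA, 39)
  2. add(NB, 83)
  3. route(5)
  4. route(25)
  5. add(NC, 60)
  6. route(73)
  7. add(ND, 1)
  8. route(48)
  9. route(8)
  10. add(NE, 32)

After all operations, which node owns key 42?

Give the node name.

Answer: NC

Derivation:
Op 1: add NA@39 -> ring=[39:NA]
Op 2: add NB@83 -> ring=[39:NA,83:NB]
Op 3: route key 5: smallest pos >= 5 is 39 -> NA
Op 4: route key 25: smallest pos >= 25 is 39 -> NA
Op 5: add NC@60 -> ring=[39:NA,60:NC,83:NB]
Op 6: route key 73: smallest pos >= 73 is 83 -> NB
Op 7: add ND@1 -> ring=[1:ND,39:NA,60:NC,83:NB]
Op 8: route key 48: smallest pos >= 48 is 60 -> NC
Op 9: route key 8: smallest pos >= 8 is 39 -> NA
Op 10: add NE@32 -> ring=[1:ND,32:NE,39:NA,60:NC,83:NB]
Final route key 42: smallest pos >= 42 is 60 -> NC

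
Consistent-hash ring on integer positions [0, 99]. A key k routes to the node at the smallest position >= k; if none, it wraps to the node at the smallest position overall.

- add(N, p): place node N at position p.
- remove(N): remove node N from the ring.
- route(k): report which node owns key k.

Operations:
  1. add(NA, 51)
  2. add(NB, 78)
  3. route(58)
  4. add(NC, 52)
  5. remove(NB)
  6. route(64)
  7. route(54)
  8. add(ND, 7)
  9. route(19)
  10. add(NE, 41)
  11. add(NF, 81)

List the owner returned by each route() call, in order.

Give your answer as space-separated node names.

Op 1: add NA@51 -> ring=[51:NA]
Op 2: add NB@78 -> ring=[51:NA,78:NB]
Op 3: route key 58: smallest pos >= 58 is 78 -> NB
Op 4: add NC@52 -> ring=[51:NA,52:NC,78:NB]
Op 5: remove NB -> ring=[51:NA,52:NC]
Op 6: route key 64: none >= 64, wrap to smallest pos 51 -> NA
Op 7: route key 54: none >= 54, wrap to smallest pos 51 -> NA
Op 8: add ND@7 -> ring=[7:ND,51:NA,52:NC]
Op 9: route key 19: smallest pos >= 19 is 51 -> NA
Op 10: add NE@41 -> ring=[7:ND,41:NE,51:NA,52:NC]
Op 11: add NF@81 -> ring=[7:ND,41:NE,51:NA,52:NC,81:NF]

Answer: NB NA NA NA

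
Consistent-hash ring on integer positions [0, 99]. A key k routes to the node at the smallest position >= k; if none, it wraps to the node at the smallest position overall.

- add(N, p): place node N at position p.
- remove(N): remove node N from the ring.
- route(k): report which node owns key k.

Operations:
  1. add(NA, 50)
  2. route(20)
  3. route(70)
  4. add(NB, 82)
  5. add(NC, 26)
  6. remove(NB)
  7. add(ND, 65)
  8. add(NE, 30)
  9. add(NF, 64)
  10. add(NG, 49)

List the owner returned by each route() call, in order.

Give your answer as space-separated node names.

Answer: NA NA

Derivation:
Op 1: add NA@50 -> ring=[50:NA]
Op 2: route key 20: smallest pos >= 20 is 50 -> NA
Op 3: route key 70: none >= 70, wrap to smallest pos 50 -> NA
Op 4: add NB@82 -> ring=[50:NA,82:NB]
Op 5: add NC@26 -> ring=[26:NC,50:NA,82:NB]
Op 6: remove NB -> ring=[26:NC,50:NA]
Op 7: add ND@65 -> ring=[26:NC,50:NA,65:ND]
Op 8: add NE@30 -> ring=[26:NC,30:NE,50:NA,65:ND]
Op 9: add NF@64 -> ring=[26:NC,30:NE,50:NA,64:NF,65:ND]
Op 10: add NG@49 -> ring=[26:NC,30:NE,49:NG,50:NA,64:NF,65:ND]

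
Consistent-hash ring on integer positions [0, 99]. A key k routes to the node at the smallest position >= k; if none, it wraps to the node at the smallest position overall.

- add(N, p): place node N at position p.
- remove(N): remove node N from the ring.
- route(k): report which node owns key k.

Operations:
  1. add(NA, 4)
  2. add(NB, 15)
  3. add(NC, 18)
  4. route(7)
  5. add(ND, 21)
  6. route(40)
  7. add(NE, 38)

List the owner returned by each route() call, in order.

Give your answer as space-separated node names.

Op 1: add NA@4 -> ring=[4:NA]
Op 2: add NB@15 -> ring=[4:NA,15:NB]
Op 3: add NC@18 -> ring=[4:NA,15:NB,18:NC]
Op 4: route key 7: smallest pos >= 7 is 15 -> NB
Op 5: add ND@21 -> ring=[4:NA,15:NB,18:NC,21:ND]
Op 6: route key 40: none >= 40, wrap to smallest pos 4 -> NA
Op 7: add NE@38 -> ring=[4:NA,15:NB,18:NC,21:ND,38:NE]

Answer: NB NA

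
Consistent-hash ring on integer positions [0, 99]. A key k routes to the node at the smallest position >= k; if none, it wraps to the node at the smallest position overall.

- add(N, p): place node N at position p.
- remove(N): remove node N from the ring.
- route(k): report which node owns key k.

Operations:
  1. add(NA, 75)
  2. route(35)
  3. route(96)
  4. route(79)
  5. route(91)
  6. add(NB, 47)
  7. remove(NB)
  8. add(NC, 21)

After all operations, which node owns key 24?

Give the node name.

Op 1: add NA@75 -> ring=[75:NA]
Op 2: route key 35: smallest pos >= 35 is 75 -> NA
Op 3: route key 96: none >= 96, wrap to smallest pos 75 -> NA
Op 4: route key 79: none >= 79, wrap to smallest pos 75 -> NA
Op 5: route key 91: none >= 91, wrap to smallest pos 75 -> NA
Op 6: add NB@47 -> ring=[47:NB,75:NA]
Op 7: remove NB -> ring=[75:NA]
Op 8: add NC@21 -> ring=[21:NC,75:NA]
Final route key 24: smallest pos >= 24 is 75 -> NA

Answer: NA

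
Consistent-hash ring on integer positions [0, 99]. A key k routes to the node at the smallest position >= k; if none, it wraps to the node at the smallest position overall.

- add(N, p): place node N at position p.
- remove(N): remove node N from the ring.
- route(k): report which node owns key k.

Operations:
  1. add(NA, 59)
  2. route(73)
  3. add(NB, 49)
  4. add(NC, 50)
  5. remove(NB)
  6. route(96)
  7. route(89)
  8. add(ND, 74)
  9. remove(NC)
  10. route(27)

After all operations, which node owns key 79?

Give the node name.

Answer: NA

Derivation:
Op 1: add NA@59 -> ring=[59:NA]
Op 2: route key 73: none >= 73, wrap to smallest pos 59 -> NA
Op 3: add NB@49 -> ring=[49:NB,59:NA]
Op 4: add NC@50 -> ring=[49:NB,50:NC,59:NA]
Op 5: remove NB -> ring=[50:NC,59:NA]
Op 6: route key 96: none >= 96, wrap to smallest pos 50 -> NC
Op 7: route key 89: none >= 89, wrap to smallest pos 50 -> NC
Op 8: add ND@74 -> ring=[50:NC,59:NA,74:ND]
Op 9: remove NC -> ring=[59:NA,74:ND]
Op 10: route key 27: smallest pos >= 27 is 59 -> NA
Final route key 79: none >= 79, wrap to smallest pos 59 -> NA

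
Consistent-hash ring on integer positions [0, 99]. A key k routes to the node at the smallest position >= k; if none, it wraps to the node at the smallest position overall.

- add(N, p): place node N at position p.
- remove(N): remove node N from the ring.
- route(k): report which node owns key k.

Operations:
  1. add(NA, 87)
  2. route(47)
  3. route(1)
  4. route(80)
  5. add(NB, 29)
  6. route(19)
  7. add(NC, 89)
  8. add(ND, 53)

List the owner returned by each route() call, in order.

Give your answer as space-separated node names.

Op 1: add NA@87 -> ring=[87:NA]
Op 2: route key 47: smallest pos >= 47 is 87 -> NA
Op 3: route key 1: smallest pos >= 1 is 87 -> NA
Op 4: route key 80: smallest pos >= 80 is 87 -> NA
Op 5: add NB@29 -> ring=[29:NB,87:NA]
Op 6: route key 19: smallest pos >= 19 is 29 -> NB
Op 7: add NC@89 -> ring=[29:NB,87:NA,89:NC]
Op 8: add ND@53 -> ring=[29:NB,53:ND,87:NA,89:NC]

Answer: NA NA NA NB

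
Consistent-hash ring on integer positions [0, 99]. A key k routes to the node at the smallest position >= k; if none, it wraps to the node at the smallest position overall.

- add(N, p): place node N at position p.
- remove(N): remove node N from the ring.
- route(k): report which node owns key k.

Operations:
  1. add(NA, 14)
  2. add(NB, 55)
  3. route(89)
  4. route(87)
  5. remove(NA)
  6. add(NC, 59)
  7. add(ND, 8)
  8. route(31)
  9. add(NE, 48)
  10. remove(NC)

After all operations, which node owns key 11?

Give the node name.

Answer: NE

Derivation:
Op 1: add NA@14 -> ring=[14:NA]
Op 2: add NB@55 -> ring=[14:NA,55:NB]
Op 3: route key 89: none >= 89, wrap to smallest pos 14 -> NA
Op 4: route key 87: none >= 87, wrap to smallest pos 14 -> NA
Op 5: remove NA -> ring=[55:NB]
Op 6: add NC@59 -> ring=[55:NB,59:NC]
Op 7: add ND@8 -> ring=[8:ND,55:NB,59:NC]
Op 8: route key 31: smallest pos >= 31 is 55 -> NB
Op 9: add NE@48 -> ring=[8:ND,48:NE,55:NB,59:NC]
Op 10: remove NC -> ring=[8:ND,48:NE,55:NB]
Final route key 11: smallest pos >= 11 is 48 -> NE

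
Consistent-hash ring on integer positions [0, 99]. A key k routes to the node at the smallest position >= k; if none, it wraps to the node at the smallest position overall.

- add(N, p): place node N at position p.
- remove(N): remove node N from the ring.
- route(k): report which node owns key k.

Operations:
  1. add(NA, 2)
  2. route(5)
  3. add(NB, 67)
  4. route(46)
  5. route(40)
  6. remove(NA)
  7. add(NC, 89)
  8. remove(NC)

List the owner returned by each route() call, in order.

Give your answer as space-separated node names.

Op 1: add NA@2 -> ring=[2:NA]
Op 2: route key 5: none >= 5, wrap to smallest pos 2 -> NA
Op 3: add NB@67 -> ring=[2:NA,67:NB]
Op 4: route key 46: smallest pos >= 46 is 67 -> NB
Op 5: route key 40: smallest pos >= 40 is 67 -> NB
Op 6: remove NA -> ring=[67:NB]
Op 7: add NC@89 -> ring=[67:NB,89:NC]
Op 8: remove NC -> ring=[67:NB]

Answer: NA NB NB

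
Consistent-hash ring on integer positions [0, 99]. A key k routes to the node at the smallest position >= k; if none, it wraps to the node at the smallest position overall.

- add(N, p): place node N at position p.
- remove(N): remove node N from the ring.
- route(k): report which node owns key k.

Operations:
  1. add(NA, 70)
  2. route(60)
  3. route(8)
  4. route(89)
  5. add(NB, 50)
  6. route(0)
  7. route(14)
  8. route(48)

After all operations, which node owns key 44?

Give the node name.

Op 1: add NA@70 -> ring=[70:NA]
Op 2: route key 60: smallest pos >= 60 is 70 -> NA
Op 3: route key 8: smallest pos >= 8 is 70 -> NA
Op 4: route key 89: none >= 89, wrap to smallest pos 70 -> NA
Op 5: add NB@50 -> ring=[50:NB,70:NA]
Op 6: route key 0: smallest pos >= 0 is 50 -> NB
Op 7: route key 14: smallest pos >= 14 is 50 -> NB
Op 8: route key 48: smallest pos >= 48 is 50 -> NB
Final route key 44: smallest pos >= 44 is 50 -> NB

Answer: NB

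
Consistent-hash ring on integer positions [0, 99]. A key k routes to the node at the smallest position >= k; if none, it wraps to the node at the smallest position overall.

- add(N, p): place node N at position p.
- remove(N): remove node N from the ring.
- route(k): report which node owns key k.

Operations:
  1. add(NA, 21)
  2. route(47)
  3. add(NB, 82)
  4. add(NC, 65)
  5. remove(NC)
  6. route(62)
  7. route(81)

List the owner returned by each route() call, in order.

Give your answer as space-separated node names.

Answer: NA NB NB

Derivation:
Op 1: add NA@21 -> ring=[21:NA]
Op 2: route key 47: none >= 47, wrap to smallest pos 21 -> NA
Op 3: add NB@82 -> ring=[21:NA,82:NB]
Op 4: add NC@65 -> ring=[21:NA,65:NC,82:NB]
Op 5: remove NC -> ring=[21:NA,82:NB]
Op 6: route key 62: smallest pos >= 62 is 82 -> NB
Op 7: route key 81: smallest pos >= 81 is 82 -> NB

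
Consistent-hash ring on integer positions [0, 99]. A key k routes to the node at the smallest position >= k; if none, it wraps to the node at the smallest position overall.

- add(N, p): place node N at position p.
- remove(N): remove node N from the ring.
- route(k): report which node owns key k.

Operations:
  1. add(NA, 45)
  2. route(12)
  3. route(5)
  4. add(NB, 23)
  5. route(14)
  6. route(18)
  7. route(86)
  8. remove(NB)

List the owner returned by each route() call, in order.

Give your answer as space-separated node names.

Answer: NA NA NB NB NB

Derivation:
Op 1: add NA@45 -> ring=[45:NA]
Op 2: route key 12: smallest pos >= 12 is 45 -> NA
Op 3: route key 5: smallest pos >= 5 is 45 -> NA
Op 4: add NB@23 -> ring=[23:NB,45:NA]
Op 5: route key 14: smallest pos >= 14 is 23 -> NB
Op 6: route key 18: smallest pos >= 18 is 23 -> NB
Op 7: route key 86: none >= 86, wrap to smallest pos 23 -> NB
Op 8: remove NB -> ring=[45:NA]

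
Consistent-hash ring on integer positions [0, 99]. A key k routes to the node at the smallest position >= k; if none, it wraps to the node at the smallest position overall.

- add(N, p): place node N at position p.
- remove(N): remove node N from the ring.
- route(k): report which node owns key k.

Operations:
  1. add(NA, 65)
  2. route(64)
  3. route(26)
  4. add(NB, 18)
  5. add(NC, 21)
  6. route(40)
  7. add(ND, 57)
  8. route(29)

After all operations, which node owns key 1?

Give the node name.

Answer: NB

Derivation:
Op 1: add NA@65 -> ring=[65:NA]
Op 2: route key 64: smallest pos >= 64 is 65 -> NA
Op 3: route key 26: smallest pos >= 26 is 65 -> NA
Op 4: add NB@18 -> ring=[18:NB,65:NA]
Op 5: add NC@21 -> ring=[18:NB,21:NC,65:NA]
Op 6: route key 40: smallest pos >= 40 is 65 -> NA
Op 7: add ND@57 -> ring=[18:NB,21:NC,57:ND,65:NA]
Op 8: route key 29: smallest pos >= 29 is 57 -> ND
Final route key 1: smallest pos >= 1 is 18 -> NB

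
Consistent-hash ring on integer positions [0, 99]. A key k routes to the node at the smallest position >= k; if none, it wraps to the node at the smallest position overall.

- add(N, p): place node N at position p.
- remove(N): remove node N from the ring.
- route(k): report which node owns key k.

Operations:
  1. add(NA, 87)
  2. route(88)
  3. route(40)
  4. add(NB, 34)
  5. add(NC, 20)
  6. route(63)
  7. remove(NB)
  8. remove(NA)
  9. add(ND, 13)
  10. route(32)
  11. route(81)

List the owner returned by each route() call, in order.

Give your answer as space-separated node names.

Answer: NA NA NA ND ND

Derivation:
Op 1: add NA@87 -> ring=[87:NA]
Op 2: route key 88: none >= 88, wrap to smallest pos 87 -> NA
Op 3: route key 40: smallest pos >= 40 is 87 -> NA
Op 4: add NB@34 -> ring=[34:NB,87:NA]
Op 5: add NC@20 -> ring=[20:NC,34:NB,87:NA]
Op 6: route key 63: smallest pos >= 63 is 87 -> NA
Op 7: remove NB -> ring=[20:NC,87:NA]
Op 8: remove NA -> ring=[20:NC]
Op 9: add ND@13 -> ring=[13:ND,20:NC]
Op 10: route key 32: none >= 32, wrap to smallest pos 13 -> ND
Op 11: route key 81: none >= 81, wrap to smallest pos 13 -> ND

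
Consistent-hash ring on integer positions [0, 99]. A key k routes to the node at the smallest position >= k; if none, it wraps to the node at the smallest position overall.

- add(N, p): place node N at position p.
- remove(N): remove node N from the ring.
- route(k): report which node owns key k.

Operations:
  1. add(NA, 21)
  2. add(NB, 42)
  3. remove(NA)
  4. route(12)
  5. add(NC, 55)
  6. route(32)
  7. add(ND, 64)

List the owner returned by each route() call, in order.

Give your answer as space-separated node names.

Op 1: add NA@21 -> ring=[21:NA]
Op 2: add NB@42 -> ring=[21:NA,42:NB]
Op 3: remove NA -> ring=[42:NB]
Op 4: route key 12: smallest pos >= 12 is 42 -> NB
Op 5: add NC@55 -> ring=[42:NB,55:NC]
Op 6: route key 32: smallest pos >= 32 is 42 -> NB
Op 7: add ND@64 -> ring=[42:NB,55:NC,64:ND]

Answer: NB NB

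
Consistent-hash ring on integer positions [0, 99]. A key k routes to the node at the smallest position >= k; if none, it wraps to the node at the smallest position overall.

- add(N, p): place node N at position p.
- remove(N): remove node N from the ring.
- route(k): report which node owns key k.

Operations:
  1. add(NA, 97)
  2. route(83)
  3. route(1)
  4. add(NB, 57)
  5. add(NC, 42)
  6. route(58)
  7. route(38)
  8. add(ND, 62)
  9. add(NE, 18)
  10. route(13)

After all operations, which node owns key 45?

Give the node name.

Answer: NB

Derivation:
Op 1: add NA@97 -> ring=[97:NA]
Op 2: route key 83: smallest pos >= 83 is 97 -> NA
Op 3: route key 1: smallest pos >= 1 is 97 -> NA
Op 4: add NB@57 -> ring=[57:NB,97:NA]
Op 5: add NC@42 -> ring=[42:NC,57:NB,97:NA]
Op 6: route key 58: smallest pos >= 58 is 97 -> NA
Op 7: route key 38: smallest pos >= 38 is 42 -> NC
Op 8: add ND@62 -> ring=[42:NC,57:NB,62:ND,97:NA]
Op 9: add NE@18 -> ring=[18:NE,42:NC,57:NB,62:ND,97:NA]
Op 10: route key 13: smallest pos >= 13 is 18 -> NE
Final route key 45: smallest pos >= 45 is 57 -> NB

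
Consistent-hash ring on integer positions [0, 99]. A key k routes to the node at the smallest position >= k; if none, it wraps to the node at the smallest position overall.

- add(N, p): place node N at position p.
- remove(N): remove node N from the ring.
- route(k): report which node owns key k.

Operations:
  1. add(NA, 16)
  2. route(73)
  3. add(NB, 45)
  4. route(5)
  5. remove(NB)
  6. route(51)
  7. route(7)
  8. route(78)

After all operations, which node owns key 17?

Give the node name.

Answer: NA

Derivation:
Op 1: add NA@16 -> ring=[16:NA]
Op 2: route key 73: none >= 73, wrap to smallest pos 16 -> NA
Op 3: add NB@45 -> ring=[16:NA,45:NB]
Op 4: route key 5: smallest pos >= 5 is 16 -> NA
Op 5: remove NB -> ring=[16:NA]
Op 6: route key 51: none >= 51, wrap to smallest pos 16 -> NA
Op 7: route key 7: smallest pos >= 7 is 16 -> NA
Op 8: route key 78: none >= 78, wrap to smallest pos 16 -> NA
Final route key 17: none >= 17, wrap to smallest pos 16 -> NA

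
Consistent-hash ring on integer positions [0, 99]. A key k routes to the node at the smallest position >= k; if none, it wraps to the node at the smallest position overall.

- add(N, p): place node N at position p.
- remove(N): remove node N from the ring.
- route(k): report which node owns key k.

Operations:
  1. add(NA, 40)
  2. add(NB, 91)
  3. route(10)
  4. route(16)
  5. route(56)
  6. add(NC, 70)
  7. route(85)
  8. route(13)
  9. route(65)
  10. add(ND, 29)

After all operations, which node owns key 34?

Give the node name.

Op 1: add NA@40 -> ring=[40:NA]
Op 2: add NB@91 -> ring=[40:NA,91:NB]
Op 3: route key 10: smallest pos >= 10 is 40 -> NA
Op 4: route key 16: smallest pos >= 16 is 40 -> NA
Op 5: route key 56: smallest pos >= 56 is 91 -> NB
Op 6: add NC@70 -> ring=[40:NA,70:NC,91:NB]
Op 7: route key 85: smallest pos >= 85 is 91 -> NB
Op 8: route key 13: smallest pos >= 13 is 40 -> NA
Op 9: route key 65: smallest pos >= 65 is 70 -> NC
Op 10: add ND@29 -> ring=[29:ND,40:NA,70:NC,91:NB]
Final route key 34: smallest pos >= 34 is 40 -> NA

Answer: NA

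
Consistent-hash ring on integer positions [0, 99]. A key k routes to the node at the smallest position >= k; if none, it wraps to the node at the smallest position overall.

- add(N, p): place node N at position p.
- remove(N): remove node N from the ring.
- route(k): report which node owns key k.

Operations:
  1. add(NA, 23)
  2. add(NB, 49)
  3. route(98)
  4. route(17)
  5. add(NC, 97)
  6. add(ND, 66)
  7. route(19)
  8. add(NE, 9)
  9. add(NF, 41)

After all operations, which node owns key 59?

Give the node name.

Op 1: add NA@23 -> ring=[23:NA]
Op 2: add NB@49 -> ring=[23:NA,49:NB]
Op 3: route key 98: none >= 98, wrap to smallest pos 23 -> NA
Op 4: route key 17: smallest pos >= 17 is 23 -> NA
Op 5: add NC@97 -> ring=[23:NA,49:NB,97:NC]
Op 6: add ND@66 -> ring=[23:NA,49:NB,66:ND,97:NC]
Op 7: route key 19: smallest pos >= 19 is 23 -> NA
Op 8: add NE@9 -> ring=[9:NE,23:NA,49:NB,66:ND,97:NC]
Op 9: add NF@41 -> ring=[9:NE,23:NA,41:NF,49:NB,66:ND,97:NC]
Final route key 59: smallest pos >= 59 is 66 -> ND

Answer: ND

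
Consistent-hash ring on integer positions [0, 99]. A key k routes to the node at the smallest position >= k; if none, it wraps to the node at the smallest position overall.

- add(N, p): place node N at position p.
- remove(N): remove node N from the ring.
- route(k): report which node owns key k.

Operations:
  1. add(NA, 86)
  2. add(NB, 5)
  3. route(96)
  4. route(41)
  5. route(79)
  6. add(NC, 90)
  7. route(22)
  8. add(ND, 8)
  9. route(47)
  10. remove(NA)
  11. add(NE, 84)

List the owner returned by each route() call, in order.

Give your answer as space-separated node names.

Answer: NB NA NA NA NA

Derivation:
Op 1: add NA@86 -> ring=[86:NA]
Op 2: add NB@5 -> ring=[5:NB,86:NA]
Op 3: route key 96: none >= 96, wrap to smallest pos 5 -> NB
Op 4: route key 41: smallest pos >= 41 is 86 -> NA
Op 5: route key 79: smallest pos >= 79 is 86 -> NA
Op 6: add NC@90 -> ring=[5:NB,86:NA,90:NC]
Op 7: route key 22: smallest pos >= 22 is 86 -> NA
Op 8: add ND@8 -> ring=[5:NB,8:ND,86:NA,90:NC]
Op 9: route key 47: smallest pos >= 47 is 86 -> NA
Op 10: remove NA -> ring=[5:NB,8:ND,90:NC]
Op 11: add NE@84 -> ring=[5:NB,8:ND,84:NE,90:NC]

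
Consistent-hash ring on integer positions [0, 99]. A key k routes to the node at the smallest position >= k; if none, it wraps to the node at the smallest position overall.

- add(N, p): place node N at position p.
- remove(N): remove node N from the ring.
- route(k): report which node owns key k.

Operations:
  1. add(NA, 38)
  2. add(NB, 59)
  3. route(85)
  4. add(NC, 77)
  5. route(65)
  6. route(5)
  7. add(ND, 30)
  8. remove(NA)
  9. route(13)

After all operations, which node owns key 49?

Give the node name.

Answer: NB

Derivation:
Op 1: add NA@38 -> ring=[38:NA]
Op 2: add NB@59 -> ring=[38:NA,59:NB]
Op 3: route key 85: none >= 85, wrap to smallest pos 38 -> NA
Op 4: add NC@77 -> ring=[38:NA,59:NB,77:NC]
Op 5: route key 65: smallest pos >= 65 is 77 -> NC
Op 6: route key 5: smallest pos >= 5 is 38 -> NA
Op 7: add ND@30 -> ring=[30:ND,38:NA,59:NB,77:NC]
Op 8: remove NA -> ring=[30:ND,59:NB,77:NC]
Op 9: route key 13: smallest pos >= 13 is 30 -> ND
Final route key 49: smallest pos >= 49 is 59 -> NB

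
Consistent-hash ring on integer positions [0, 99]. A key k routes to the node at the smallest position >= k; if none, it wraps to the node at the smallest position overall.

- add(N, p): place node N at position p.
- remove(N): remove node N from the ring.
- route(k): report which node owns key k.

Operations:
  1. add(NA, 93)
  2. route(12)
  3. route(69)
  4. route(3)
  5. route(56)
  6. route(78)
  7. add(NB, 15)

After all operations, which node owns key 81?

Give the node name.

Answer: NA

Derivation:
Op 1: add NA@93 -> ring=[93:NA]
Op 2: route key 12: smallest pos >= 12 is 93 -> NA
Op 3: route key 69: smallest pos >= 69 is 93 -> NA
Op 4: route key 3: smallest pos >= 3 is 93 -> NA
Op 5: route key 56: smallest pos >= 56 is 93 -> NA
Op 6: route key 78: smallest pos >= 78 is 93 -> NA
Op 7: add NB@15 -> ring=[15:NB,93:NA]
Final route key 81: smallest pos >= 81 is 93 -> NA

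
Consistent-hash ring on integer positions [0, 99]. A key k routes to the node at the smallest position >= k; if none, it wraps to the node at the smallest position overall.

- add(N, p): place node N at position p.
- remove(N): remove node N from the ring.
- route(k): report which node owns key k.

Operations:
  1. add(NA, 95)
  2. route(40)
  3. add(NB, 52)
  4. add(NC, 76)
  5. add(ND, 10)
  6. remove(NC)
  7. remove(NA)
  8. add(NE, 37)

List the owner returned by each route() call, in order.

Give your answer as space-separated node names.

Op 1: add NA@95 -> ring=[95:NA]
Op 2: route key 40: smallest pos >= 40 is 95 -> NA
Op 3: add NB@52 -> ring=[52:NB,95:NA]
Op 4: add NC@76 -> ring=[52:NB,76:NC,95:NA]
Op 5: add ND@10 -> ring=[10:ND,52:NB,76:NC,95:NA]
Op 6: remove NC -> ring=[10:ND,52:NB,95:NA]
Op 7: remove NA -> ring=[10:ND,52:NB]
Op 8: add NE@37 -> ring=[10:ND,37:NE,52:NB]

Answer: NA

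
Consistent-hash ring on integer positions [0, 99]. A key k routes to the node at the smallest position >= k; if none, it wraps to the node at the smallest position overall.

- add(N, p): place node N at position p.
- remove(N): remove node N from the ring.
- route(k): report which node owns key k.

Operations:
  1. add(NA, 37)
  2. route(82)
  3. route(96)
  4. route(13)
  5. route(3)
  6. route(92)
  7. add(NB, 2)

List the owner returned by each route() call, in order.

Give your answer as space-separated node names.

Answer: NA NA NA NA NA

Derivation:
Op 1: add NA@37 -> ring=[37:NA]
Op 2: route key 82: none >= 82, wrap to smallest pos 37 -> NA
Op 3: route key 96: none >= 96, wrap to smallest pos 37 -> NA
Op 4: route key 13: smallest pos >= 13 is 37 -> NA
Op 5: route key 3: smallest pos >= 3 is 37 -> NA
Op 6: route key 92: none >= 92, wrap to smallest pos 37 -> NA
Op 7: add NB@2 -> ring=[2:NB,37:NA]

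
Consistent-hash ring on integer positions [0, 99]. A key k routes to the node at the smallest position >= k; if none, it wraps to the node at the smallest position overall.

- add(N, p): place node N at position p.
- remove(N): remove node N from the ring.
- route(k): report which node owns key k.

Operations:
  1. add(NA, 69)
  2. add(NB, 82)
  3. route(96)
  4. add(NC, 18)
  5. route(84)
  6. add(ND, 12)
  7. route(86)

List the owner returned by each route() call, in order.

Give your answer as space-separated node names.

Answer: NA NC ND

Derivation:
Op 1: add NA@69 -> ring=[69:NA]
Op 2: add NB@82 -> ring=[69:NA,82:NB]
Op 3: route key 96: none >= 96, wrap to smallest pos 69 -> NA
Op 4: add NC@18 -> ring=[18:NC,69:NA,82:NB]
Op 5: route key 84: none >= 84, wrap to smallest pos 18 -> NC
Op 6: add ND@12 -> ring=[12:ND,18:NC,69:NA,82:NB]
Op 7: route key 86: none >= 86, wrap to smallest pos 12 -> ND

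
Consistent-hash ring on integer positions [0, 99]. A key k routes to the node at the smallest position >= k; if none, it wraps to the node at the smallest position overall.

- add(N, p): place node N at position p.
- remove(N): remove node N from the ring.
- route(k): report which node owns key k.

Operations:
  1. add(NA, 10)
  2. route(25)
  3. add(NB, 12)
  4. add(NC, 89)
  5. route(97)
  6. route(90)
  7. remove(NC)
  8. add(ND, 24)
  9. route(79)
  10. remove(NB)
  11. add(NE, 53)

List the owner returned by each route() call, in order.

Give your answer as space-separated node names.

Op 1: add NA@10 -> ring=[10:NA]
Op 2: route key 25: none >= 25, wrap to smallest pos 10 -> NA
Op 3: add NB@12 -> ring=[10:NA,12:NB]
Op 4: add NC@89 -> ring=[10:NA,12:NB,89:NC]
Op 5: route key 97: none >= 97, wrap to smallest pos 10 -> NA
Op 6: route key 90: none >= 90, wrap to smallest pos 10 -> NA
Op 7: remove NC -> ring=[10:NA,12:NB]
Op 8: add ND@24 -> ring=[10:NA,12:NB,24:ND]
Op 9: route key 79: none >= 79, wrap to smallest pos 10 -> NA
Op 10: remove NB -> ring=[10:NA,24:ND]
Op 11: add NE@53 -> ring=[10:NA,24:ND,53:NE]

Answer: NA NA NA NA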